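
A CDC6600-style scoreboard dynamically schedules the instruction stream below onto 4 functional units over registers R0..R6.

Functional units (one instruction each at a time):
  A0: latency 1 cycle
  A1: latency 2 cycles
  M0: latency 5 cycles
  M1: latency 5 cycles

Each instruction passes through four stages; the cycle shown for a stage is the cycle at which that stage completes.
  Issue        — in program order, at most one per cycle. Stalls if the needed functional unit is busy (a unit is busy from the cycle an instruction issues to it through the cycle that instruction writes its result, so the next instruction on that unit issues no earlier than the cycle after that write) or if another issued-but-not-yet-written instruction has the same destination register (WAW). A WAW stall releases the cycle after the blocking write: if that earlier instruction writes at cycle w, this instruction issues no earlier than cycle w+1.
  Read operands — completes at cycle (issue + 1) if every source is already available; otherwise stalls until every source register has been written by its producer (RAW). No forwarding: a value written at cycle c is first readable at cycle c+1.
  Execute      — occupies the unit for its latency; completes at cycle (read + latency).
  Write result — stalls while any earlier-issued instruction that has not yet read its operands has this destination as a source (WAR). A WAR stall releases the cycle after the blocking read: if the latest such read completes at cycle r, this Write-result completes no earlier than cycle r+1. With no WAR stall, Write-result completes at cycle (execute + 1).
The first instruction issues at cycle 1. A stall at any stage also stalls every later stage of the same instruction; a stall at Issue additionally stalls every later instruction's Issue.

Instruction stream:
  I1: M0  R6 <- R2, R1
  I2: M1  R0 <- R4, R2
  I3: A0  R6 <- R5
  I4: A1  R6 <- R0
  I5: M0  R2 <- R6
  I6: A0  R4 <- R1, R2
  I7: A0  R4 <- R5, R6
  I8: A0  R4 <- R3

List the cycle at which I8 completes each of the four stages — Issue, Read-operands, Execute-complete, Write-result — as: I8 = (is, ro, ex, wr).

cycle 1: I1 dispatched to M0
cycle 2: I1 operands ready; I2 dispatched to M1
cycle 3: I2 operands ready
cycle 7: I1 complete
cycle 8: R6←I1; I2 complete
cycle 9: R0←I2; I3 dispatched to A0
cycle 10: I3 operands ready
cycle 11: I3 complete
cycle 12: R6←I3
cycle 13: I4 dispatched to A1
cycle 14: I4 operands ready; I5 dispatched to M0
cycle 15: I6 dispatched to A0
cycle 16: I4 complete
cycle 17: R6←I4
cycle 18: I5 operands ready
cycle 23: I5 complete
cycle 24: R2←I5
cycle 25: I6 operands ready
cycle 26: I6 complete
cycle 27: R4←I6
cycle 28: I7 dispatched to A0
cycle 29: I7 operands ready
cycle 30: I7 complete
cycle 31: R4←I7
cycle 32: I8 dispatched to A0
cycle 33: I8 operands ready
cycle 34: I8 complete
cycle 35: R4←I8

I8 = (32, 33, 34, 35)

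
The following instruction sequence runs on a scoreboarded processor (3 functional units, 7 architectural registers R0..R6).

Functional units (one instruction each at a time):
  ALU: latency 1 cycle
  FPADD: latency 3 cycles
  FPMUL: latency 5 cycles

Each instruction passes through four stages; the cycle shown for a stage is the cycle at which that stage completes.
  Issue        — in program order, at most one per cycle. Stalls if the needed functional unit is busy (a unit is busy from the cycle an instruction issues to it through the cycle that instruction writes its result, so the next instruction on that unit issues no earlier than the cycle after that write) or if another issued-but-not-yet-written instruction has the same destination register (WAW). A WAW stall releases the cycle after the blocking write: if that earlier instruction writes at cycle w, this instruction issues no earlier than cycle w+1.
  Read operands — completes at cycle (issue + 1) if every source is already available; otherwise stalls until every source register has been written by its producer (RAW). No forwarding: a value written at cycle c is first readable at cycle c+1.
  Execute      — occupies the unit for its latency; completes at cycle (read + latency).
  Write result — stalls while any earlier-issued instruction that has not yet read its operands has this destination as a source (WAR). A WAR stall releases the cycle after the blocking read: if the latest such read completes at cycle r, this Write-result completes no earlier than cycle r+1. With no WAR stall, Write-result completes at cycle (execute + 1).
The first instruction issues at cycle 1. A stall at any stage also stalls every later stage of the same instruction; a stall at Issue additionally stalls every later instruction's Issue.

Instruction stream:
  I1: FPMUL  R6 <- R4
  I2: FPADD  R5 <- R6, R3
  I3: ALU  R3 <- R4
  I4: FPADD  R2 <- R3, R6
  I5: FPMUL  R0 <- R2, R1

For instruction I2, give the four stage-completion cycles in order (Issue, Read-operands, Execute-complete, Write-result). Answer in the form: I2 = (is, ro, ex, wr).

I2 = (2, 9, 12, 13)

I1 -> (1, 2, 7, 8)
I2 -> (2, 9, 12, 13)  // RAW R6: wait I1 write@8
I3 -> (3, 4, 5, 10)  // WAR R3: wait I2 read@9
I4 -> (14, 15, 18, 19)  // struct: FPADD busy until I2 writes@13
I5 -> (15, 20, 25, 26)  // RAW R2: wait I4 write@19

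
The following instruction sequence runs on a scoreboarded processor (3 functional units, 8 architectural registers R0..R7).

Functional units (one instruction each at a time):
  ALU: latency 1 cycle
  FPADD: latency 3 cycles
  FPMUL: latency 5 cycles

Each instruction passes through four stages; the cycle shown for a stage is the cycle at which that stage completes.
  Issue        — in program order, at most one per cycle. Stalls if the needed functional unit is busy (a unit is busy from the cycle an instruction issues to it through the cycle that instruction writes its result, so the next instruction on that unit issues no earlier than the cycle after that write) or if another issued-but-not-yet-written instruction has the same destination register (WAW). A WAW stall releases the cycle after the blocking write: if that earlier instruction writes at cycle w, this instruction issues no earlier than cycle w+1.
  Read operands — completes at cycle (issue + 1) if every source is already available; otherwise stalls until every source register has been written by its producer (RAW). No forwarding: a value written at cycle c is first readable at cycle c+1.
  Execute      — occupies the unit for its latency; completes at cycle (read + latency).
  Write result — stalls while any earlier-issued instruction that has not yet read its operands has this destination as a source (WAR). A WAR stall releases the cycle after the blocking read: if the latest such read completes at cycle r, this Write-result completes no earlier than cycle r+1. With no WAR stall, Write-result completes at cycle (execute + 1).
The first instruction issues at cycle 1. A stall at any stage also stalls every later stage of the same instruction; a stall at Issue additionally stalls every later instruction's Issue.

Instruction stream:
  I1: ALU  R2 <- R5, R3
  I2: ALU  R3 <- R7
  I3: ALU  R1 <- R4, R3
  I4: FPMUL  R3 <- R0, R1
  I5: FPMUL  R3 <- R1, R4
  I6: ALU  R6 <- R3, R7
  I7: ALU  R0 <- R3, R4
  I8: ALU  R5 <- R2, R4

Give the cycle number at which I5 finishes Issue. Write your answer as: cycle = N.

I1 -> (1, 2, 3, 4)
I2 -> (5, 6, 7, 8)  // struct: ALU busy until I1 writes@4
I3 -> (9, 10, 11, 12)  // struct: ALU busy until I2 writes@8
I4 -> (10, 13, 18, 19)  // RAW R1: wait I3 write@12
I5 -> (20, 21, 26, 27)  // struct: FPMUL busy until I4 writes@19
I6 -> (21, 28, 29, 30)  // RAW R3: wait I5 write@27
I7 -> (31, 32, 33, 34)  // struct: ALU busy until I6 writes@30
I8 -> (35, 36, 37, 38)  // struct: ALU busy until I7 writes@34

cycle = 20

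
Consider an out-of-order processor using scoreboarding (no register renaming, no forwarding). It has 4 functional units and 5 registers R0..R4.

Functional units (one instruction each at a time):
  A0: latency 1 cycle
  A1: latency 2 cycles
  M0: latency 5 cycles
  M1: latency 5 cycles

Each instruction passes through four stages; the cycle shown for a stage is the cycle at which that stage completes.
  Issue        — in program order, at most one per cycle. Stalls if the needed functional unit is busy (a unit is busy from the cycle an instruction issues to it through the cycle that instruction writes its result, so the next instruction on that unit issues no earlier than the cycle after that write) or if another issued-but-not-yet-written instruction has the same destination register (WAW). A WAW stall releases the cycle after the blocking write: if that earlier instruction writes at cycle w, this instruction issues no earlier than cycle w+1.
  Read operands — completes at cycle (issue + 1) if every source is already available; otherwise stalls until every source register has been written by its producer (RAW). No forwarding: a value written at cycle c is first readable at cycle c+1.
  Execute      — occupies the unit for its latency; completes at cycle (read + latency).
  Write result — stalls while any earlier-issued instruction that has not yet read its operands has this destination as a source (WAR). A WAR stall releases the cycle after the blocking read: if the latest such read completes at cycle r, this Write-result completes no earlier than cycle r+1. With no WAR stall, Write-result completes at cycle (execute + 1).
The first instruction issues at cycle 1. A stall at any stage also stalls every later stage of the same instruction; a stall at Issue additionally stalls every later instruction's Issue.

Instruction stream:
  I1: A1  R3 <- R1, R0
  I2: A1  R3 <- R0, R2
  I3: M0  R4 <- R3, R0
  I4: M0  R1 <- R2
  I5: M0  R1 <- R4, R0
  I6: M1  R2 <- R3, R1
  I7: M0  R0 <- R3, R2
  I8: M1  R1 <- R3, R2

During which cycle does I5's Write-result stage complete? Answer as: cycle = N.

cycle = 33

[1] issue I1 (A1)
[2] I1 read-ops
[4] I1 finished on A1
[5] I1→R3
[6] issue I2 (A1)
[7] I2 read-ops · issue I3 (M0)
[9] I2 finished on A1
[10] I2→R3
[11] I3 read-ops
[16] I3 finished on M0
[17] I3→R4
[18] issue I4 (M0)
[19] I4 read-ops
[24] I4 finished on M0
[25] I4→R1
[26] issue I5 (M0)
[27] I5 read-ops · issue I6 (M1)
[32] I5 finished on M0
[33] I5→R1
[34] I6 read-ops · issue I7 (M0)
[39] I6 finished on M1
[40] I6→R2
[41] I7 read-ops · issue I8 (M1)
[42] I8 read-ops
[46] I7 finished on M0
[47] I7→R0 · I8 finished on M1
[48] I8→R1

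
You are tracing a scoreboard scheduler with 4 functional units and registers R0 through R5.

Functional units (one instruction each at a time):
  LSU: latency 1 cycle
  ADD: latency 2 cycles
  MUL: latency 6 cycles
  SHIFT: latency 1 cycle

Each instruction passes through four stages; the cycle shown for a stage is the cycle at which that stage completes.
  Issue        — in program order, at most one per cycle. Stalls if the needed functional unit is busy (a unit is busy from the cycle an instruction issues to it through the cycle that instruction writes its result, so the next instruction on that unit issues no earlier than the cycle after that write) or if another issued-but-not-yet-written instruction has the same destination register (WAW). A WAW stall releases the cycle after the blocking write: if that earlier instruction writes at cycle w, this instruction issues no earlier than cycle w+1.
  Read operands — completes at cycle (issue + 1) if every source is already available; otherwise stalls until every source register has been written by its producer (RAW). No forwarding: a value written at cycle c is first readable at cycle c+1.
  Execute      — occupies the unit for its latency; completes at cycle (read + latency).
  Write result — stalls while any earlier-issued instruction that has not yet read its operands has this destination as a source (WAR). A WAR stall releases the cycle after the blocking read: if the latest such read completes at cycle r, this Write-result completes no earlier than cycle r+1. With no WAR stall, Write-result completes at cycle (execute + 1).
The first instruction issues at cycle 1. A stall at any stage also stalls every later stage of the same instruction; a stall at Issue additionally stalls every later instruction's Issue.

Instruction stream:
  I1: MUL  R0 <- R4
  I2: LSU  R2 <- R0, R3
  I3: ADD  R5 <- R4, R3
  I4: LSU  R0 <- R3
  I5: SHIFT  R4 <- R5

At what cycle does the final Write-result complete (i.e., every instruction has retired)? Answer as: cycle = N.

cycle = 17

  I1 | 1 | 2 | 8 | 9
  I2 | 2 | 10 | 11 | 12   RAW R0: wait I1 write@9
  I3 | 3 | 4 | 6 | 7
  I4 | 13 | 14 | 15 | 16   struct: LSU busy until I2 writes@12
  I5 | 14 | 15 | 16 | 17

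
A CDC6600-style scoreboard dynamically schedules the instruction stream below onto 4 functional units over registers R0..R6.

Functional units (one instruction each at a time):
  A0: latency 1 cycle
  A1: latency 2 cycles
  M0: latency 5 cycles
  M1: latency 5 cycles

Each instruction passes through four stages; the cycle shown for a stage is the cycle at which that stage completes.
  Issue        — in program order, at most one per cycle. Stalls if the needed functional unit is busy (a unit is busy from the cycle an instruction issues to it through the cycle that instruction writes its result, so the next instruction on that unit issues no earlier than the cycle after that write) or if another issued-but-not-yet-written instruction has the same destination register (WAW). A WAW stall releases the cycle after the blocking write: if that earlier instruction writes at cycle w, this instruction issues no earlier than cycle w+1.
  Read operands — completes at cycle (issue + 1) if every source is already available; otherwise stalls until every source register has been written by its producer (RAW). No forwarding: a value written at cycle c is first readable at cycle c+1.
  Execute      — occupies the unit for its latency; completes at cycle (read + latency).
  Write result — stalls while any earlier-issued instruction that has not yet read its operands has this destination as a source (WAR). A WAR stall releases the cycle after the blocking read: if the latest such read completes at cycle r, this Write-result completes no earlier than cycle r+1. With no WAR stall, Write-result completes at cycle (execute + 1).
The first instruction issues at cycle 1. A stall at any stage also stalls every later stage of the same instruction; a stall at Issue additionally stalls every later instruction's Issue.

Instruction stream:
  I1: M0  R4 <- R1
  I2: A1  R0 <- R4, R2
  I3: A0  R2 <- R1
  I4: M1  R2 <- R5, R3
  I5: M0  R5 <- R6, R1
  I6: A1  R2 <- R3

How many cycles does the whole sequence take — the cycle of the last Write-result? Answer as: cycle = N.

cycle = 23

1) issue 1, read 2, done 7, write 8
2) issue 2, read 9, done 11, write 12  <RAW R4: wait I1 write@8>
3) issue 3, read 4, done 5, write 10  <WAR R2: wait I2 read@9>
4) issue 11, read 12, done 17, write 18  <WAW R2: wait I3 write@10>
5) issue 12, read 13, done 18, write 19
6) issue 19, read 20, done 22, write 23  <WAW R2: wait I4 write@18>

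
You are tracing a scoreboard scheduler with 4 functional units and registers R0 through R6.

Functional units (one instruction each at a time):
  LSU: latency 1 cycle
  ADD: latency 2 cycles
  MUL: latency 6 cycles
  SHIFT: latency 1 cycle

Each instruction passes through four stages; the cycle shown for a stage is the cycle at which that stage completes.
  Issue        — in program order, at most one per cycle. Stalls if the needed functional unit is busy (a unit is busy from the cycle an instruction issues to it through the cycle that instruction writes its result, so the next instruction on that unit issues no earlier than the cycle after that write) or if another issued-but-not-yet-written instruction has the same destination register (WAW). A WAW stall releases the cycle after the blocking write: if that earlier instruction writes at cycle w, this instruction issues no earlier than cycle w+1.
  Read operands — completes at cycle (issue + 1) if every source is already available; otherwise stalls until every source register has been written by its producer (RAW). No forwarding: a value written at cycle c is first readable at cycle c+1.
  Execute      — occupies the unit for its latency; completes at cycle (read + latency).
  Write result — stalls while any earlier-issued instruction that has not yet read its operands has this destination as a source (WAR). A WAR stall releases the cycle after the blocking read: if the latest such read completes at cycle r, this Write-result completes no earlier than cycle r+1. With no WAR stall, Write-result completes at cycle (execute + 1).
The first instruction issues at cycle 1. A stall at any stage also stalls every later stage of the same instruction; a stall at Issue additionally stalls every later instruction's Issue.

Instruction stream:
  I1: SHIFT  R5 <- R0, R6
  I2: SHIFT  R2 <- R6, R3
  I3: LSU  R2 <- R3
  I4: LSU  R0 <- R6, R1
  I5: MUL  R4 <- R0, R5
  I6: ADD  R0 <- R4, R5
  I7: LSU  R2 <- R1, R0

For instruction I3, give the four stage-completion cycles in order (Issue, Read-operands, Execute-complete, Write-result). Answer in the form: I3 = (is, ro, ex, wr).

t=1  I1 issues→SHIFT
t=2  I1 reads
t=3  I1 exec-done
t=4  I1 writes R5
t=5  I2 issues→SHIFT
t=6  I2 reads
t=7  I2 exec-done
t=8  I2 writes R2
t=9  I3 issues→LSU
t=10  I3 reads
t=11  I3 exec-done
t=12  I3 writes R2
t=13  I4 issues→LSU
t=14  I4 reads; I5 issues→MUL
t=15  I4 exec-done
t=16  I4 writes R0
t=17  I5 reads; I6 issues→ADD
t=18  I7 issues→LSU
t=23  I5 exec-done
t=24  I5 writes R4
t=25  I6 reads
t=27  I6 exec-done
t=28  I6 writes R0
t=29  I7 reads
t=30  I7 exec-done
t=31  I7 writes R2

I3 = (9, 10, 11, 12)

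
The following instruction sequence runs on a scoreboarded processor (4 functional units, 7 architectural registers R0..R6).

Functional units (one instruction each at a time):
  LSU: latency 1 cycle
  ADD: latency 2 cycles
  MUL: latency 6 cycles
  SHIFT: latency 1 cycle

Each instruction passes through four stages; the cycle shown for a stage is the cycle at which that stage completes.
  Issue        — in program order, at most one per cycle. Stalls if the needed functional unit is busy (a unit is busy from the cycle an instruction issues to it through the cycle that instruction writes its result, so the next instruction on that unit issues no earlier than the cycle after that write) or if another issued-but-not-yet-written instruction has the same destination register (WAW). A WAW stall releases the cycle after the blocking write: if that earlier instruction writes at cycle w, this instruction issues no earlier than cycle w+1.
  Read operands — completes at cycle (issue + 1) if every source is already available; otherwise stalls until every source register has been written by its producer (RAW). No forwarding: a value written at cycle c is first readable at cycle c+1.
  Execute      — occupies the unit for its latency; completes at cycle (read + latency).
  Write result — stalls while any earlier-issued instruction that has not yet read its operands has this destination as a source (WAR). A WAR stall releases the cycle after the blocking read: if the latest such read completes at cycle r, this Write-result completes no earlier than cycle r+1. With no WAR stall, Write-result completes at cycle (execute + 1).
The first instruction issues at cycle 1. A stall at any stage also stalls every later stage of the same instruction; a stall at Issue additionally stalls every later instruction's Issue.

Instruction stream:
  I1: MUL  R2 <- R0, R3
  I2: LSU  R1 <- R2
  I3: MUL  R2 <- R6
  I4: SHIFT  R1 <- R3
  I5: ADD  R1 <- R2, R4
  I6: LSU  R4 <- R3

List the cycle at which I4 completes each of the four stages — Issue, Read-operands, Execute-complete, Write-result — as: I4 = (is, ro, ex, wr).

I4 = (13, 14, 15, 16)

1) issue 1, read 2, done 8, write 9
2) issue 2, read 10, done 11, write 12  <RAW R2: wait I1 write@9>
3) issue 10, read 11, done 17, write 18  <struct: MUL busy until I1 writes@9>
4) issue 13, read 14, done 15, write 16  <WAW R1: wait I2 write@12>
5) issue 17, read 19, done 21, write 22  <WAW R1: wait I4 write@16 / RAW R2: wait I3 write@18>
6) issue 18, read 19, done 20, write 21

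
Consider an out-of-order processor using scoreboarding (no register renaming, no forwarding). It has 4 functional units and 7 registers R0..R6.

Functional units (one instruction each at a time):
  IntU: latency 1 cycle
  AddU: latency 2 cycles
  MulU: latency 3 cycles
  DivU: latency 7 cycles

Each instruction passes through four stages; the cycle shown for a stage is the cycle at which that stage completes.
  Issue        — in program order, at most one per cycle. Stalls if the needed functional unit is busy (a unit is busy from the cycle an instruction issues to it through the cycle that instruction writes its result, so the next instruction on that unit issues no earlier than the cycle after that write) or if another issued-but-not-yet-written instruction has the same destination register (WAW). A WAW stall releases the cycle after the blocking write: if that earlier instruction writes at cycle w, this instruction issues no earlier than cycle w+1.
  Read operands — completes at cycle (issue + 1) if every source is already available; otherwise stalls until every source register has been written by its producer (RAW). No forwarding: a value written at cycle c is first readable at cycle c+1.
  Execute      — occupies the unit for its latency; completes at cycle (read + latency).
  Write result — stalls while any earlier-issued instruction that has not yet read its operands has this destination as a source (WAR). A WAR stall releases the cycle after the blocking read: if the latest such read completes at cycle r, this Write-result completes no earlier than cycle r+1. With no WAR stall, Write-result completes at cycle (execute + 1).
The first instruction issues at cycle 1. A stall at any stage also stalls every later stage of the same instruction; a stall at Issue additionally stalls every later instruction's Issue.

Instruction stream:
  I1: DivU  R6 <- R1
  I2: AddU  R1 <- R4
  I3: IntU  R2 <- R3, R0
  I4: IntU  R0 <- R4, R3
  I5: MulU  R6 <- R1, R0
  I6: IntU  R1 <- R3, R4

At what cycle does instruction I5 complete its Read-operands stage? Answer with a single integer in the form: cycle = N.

cycle = 12

I1: IS=1 RO=2 EX=9 WR=10
I2: IS=2 RO=3 EX=5 WR=6
I3: IS=3 RO=4 EX=5 WR=6
I4: IS=7 RO=8 EX=9 WR=10  [struct: IntU busy until I3 writes@6]
I5: IS=11 RO=12 EX=15 WR=16  [WAW R6: wait I1 write@10]
I6: IS=12 RO=13 EX=14 WR=15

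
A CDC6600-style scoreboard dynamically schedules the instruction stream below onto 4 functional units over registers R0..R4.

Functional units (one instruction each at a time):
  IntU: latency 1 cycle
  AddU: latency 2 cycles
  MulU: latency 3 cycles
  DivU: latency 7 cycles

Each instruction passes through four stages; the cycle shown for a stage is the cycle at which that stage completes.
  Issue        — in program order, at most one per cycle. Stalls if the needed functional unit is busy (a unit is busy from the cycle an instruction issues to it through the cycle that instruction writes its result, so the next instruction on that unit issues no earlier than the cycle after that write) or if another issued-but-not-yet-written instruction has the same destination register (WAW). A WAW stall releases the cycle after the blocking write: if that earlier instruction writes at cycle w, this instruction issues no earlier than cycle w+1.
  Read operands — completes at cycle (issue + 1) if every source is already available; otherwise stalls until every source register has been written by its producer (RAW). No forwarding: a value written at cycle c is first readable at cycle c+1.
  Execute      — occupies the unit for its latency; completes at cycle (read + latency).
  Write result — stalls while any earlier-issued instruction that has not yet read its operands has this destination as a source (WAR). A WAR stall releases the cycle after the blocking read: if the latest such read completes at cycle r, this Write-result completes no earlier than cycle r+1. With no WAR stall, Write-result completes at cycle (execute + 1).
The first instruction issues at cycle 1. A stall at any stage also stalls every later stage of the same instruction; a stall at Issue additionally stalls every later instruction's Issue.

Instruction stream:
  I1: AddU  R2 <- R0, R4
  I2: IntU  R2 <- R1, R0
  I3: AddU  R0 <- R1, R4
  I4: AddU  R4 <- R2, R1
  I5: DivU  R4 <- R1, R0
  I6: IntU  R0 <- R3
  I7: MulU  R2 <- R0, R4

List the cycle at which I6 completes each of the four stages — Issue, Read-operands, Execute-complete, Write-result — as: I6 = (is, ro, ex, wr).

I6 = (18, 19, 20, 21)

  I1 | 1 | 2 | 4 | 5
  I2 | 6 | 7 | 8 | 9   WAW R2: wait I1 write@5
  I3 | 7 | 8 | 10 | 11
  I4 | 12 | 13 | 15 | 16   struct: AddU busy until I3 writes@11
  I5 | 17 | 18 | 25 | 26   WAW R4: wait I4 write@16
  I6 | 18 | 19 | 20 | 21
  I7 | 19 | 27 | 30 | 31   RAW R4: wait I5 write@26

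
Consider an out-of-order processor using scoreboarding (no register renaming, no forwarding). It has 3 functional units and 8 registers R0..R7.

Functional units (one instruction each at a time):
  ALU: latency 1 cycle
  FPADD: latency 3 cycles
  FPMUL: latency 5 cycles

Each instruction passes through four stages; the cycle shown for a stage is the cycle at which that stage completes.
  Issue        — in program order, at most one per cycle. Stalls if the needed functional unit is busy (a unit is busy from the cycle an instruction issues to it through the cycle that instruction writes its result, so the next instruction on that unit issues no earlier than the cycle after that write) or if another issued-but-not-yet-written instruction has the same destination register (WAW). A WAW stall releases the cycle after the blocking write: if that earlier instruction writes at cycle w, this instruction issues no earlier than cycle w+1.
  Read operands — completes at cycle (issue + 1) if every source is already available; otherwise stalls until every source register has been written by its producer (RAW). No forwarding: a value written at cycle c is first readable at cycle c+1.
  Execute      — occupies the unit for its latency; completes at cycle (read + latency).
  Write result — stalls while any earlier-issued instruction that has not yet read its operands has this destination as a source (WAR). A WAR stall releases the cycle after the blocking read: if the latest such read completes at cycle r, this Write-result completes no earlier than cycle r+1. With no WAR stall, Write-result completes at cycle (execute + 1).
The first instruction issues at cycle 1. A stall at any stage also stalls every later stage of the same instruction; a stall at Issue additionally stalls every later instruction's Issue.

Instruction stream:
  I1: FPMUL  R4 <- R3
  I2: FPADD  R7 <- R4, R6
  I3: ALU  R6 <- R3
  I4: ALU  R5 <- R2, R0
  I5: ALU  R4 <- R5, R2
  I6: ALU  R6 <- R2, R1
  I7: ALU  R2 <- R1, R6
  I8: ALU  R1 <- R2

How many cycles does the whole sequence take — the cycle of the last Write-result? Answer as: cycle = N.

I1 -> (1, 2, 7, 8)
I2 -> (2, 9, 12, 13)  // RAW R4: wait I1 write@8
I3 -> (3, 4, 5, 10)  // WAR R6: wait I2 read@9
I4 -> (11, 12, 13, 14)  // struct: ALU busy until I3 writes@10
I5 -> (15, 16, 17, 18)  // struct: ALU busy until I4 writes@14
I6 -> (19, 20, 21, 22)  // struct: ALU busy until I5 writes@18
I7 -> (23, 24, 25, 26)  // struct: ALU busy until I6 writes@22
I8 -> (27, 28, 29, 30)  // struct: ALU busy until I7 writes@26

cycle = 30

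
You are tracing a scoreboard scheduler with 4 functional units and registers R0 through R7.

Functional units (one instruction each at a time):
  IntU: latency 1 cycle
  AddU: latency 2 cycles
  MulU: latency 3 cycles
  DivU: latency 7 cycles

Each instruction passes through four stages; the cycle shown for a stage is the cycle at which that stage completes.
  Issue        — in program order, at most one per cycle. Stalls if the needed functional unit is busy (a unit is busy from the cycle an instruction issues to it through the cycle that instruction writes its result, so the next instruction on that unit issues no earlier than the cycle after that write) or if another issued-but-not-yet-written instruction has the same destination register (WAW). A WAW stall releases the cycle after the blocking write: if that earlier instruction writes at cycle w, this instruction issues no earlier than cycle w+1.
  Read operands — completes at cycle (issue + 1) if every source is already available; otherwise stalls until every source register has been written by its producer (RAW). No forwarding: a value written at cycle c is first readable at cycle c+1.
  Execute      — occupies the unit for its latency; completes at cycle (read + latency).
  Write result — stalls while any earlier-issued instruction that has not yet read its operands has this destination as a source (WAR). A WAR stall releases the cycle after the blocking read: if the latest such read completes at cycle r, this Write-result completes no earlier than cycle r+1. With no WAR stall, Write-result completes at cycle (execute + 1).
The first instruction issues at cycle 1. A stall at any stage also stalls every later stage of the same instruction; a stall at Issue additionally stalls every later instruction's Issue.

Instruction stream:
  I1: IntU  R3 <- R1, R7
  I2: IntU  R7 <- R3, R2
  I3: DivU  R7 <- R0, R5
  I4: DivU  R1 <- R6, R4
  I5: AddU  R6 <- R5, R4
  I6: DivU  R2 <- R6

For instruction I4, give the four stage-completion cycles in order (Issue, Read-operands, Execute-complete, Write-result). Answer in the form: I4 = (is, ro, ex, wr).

I4 = (19, 20, 27, 28)

  I1 | 1 | 2 | 3 | 4
  I2 | 5 | 6 | 7 | 8   struct: IntU busy until I1 writes@4
  I3 | 9 | 10 | 17 | 18   WAW R7: wait I2 write@8
  I4 | 19 | 20 | 27 | 28   struct: DivU busy until I3 writes@18
  I5 | 20 | 21 | 23 | 24
  I6 | 29 | 30 | 37 | 38   struct: DivU busy until I4 writes@28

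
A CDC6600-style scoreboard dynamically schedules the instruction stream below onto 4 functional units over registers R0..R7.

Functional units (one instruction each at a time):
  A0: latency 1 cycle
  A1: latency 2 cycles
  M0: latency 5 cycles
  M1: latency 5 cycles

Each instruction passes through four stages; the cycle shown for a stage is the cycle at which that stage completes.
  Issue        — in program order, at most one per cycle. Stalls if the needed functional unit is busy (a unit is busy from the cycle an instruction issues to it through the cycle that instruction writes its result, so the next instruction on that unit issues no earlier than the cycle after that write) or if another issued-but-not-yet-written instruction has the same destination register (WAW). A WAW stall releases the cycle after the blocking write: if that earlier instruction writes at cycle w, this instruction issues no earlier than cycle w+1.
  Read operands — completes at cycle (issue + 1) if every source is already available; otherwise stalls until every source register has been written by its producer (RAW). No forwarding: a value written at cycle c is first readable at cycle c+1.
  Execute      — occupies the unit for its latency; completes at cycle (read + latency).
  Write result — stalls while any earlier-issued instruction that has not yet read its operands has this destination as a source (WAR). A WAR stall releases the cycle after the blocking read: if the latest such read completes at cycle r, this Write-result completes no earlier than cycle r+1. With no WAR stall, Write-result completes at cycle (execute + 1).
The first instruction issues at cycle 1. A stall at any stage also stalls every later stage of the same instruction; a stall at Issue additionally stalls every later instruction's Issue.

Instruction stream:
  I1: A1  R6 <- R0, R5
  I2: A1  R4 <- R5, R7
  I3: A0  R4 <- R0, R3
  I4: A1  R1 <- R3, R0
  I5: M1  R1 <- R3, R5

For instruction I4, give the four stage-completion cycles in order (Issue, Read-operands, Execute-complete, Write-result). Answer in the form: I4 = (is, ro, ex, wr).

I4 = (12, 13, 15, 16)

c1: I1 dispatched to A1
c2: I1 operands ready
c4: I1 complete
c5: R6←I1
c6: I2 dispatched to A1
c7: I2 operands ready
c9: I2 complete
c10: R4←I2
c11: I3 dispatched to A0
c12: I3 operands ready | I4 dispatched to A1
c13: I3 complete | I4 operands ready
c14: R4←I3
c15: I4 complete
c16: R1←I4
c17: I5 dispatched to M1
c18: I5 operands ready
c23: I5 complete
c24: R1←I5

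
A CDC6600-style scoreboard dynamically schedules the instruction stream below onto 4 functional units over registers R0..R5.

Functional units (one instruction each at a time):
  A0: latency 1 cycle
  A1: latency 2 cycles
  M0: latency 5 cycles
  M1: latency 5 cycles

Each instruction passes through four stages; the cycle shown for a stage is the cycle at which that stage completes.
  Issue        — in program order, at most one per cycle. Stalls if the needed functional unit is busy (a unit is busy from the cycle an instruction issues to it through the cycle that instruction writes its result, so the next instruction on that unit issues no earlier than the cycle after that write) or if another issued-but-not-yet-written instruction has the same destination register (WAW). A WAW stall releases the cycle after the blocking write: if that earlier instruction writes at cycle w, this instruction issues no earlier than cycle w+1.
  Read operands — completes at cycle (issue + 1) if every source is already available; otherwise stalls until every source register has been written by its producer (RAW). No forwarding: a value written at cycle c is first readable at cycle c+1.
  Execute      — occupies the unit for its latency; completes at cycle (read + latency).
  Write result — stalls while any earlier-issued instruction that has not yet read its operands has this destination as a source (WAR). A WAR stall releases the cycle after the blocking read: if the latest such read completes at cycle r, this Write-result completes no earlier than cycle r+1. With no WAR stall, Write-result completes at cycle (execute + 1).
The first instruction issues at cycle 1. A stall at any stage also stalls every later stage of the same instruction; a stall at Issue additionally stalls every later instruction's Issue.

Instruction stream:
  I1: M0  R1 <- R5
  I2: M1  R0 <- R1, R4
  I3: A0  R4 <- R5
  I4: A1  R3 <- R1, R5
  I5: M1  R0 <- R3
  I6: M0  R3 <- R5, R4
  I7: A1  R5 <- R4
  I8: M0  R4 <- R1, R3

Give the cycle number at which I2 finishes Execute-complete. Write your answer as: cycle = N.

cycle = 14

I1 -> (1, 2, 7, 8)
I2 -> (2, 9, 14, 15)  // RAW R1: wait I1 write@8
I3 -> (3, 4, 5, 10)  // WAR R4: wait I2 read@9
I4 -> (4, 9, 11, 12)  // RAW R1: wait I1 write@8
I5 -> (16, 17, 22, 23)  // struct: M1 busy until I2 writes@15
I6 -> (17, 18, 23, 24)
I7 -> (18, 19, 21, 22)
I8 -> (25, 26, 31, 32)  // struct: M0 busy until I6 writes@24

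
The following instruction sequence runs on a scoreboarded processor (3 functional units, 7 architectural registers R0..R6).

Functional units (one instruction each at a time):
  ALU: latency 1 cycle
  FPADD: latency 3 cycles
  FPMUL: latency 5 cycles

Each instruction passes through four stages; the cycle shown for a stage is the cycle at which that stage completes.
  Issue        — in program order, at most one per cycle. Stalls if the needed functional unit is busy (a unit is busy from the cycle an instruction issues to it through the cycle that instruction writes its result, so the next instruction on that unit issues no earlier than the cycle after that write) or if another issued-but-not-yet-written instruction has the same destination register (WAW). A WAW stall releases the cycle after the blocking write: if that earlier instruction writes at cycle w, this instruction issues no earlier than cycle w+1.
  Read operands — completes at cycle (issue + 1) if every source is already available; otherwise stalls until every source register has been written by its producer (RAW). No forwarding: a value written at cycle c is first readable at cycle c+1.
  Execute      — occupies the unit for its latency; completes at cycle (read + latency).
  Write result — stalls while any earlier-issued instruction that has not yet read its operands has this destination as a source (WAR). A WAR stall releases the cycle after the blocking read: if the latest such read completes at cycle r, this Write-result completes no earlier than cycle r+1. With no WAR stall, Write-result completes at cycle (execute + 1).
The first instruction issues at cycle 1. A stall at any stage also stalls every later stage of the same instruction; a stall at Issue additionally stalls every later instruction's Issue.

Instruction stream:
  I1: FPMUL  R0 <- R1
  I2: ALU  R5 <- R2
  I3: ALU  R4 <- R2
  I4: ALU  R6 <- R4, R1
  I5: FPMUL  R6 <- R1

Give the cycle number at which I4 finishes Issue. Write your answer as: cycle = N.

cycle = 10

c1: issue I1 (FPMUL)
c2: I1 read-ops, issue I2 (ALU)
c3: I2 read-ops
c4: I2 finished on ALU
c5: I2→R5
c6: issue I3 (ALU)
c7: I1 finished on FPMUL, I3 read-ops
c8: I1→R0, I3 finished on ALU
c9: I3→R4
c10: issue I4 (ALU)
c11: I4 read-ops
c12: I4 finished on ALU
c13: I4→R6
c14: issue I5 (FPMUL)
c15: I5 read-ops
c20: I5 finished on FPMUL
c21: I5→R6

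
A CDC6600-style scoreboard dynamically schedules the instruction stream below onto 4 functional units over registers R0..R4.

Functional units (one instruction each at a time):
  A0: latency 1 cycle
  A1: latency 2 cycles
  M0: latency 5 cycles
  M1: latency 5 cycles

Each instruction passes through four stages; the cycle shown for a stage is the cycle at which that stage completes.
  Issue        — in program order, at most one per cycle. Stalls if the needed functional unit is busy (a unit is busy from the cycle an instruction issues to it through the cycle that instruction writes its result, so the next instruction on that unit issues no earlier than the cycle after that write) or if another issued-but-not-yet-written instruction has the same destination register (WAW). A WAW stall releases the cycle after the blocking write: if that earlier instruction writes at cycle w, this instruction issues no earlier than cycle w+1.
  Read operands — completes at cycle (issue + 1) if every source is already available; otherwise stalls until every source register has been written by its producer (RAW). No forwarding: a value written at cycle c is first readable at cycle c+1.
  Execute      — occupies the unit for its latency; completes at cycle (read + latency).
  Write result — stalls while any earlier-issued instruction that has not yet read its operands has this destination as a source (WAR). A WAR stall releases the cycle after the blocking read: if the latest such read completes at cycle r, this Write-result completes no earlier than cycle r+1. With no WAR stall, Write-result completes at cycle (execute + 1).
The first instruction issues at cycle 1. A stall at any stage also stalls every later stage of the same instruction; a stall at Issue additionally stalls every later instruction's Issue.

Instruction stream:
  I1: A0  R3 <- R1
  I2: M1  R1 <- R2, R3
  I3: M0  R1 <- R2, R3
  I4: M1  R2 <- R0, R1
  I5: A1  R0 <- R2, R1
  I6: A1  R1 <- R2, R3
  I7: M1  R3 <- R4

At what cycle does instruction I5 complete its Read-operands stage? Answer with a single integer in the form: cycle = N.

cycle = 27

I1 -> (1, 2, 3, 4)
I2 -> (2, 5, 10, 11)  // RAW R3: wait I1 write@4
I3 -> (12, 13, 18, 19)  // WAW R1: wait I2 write@11
I4 -> (13, 20, 25, 26)  // RAW R1: wait I3 write@19
I5 -> (14, 27, 29, 30)  // RAW R2: wait I4 write@26
I6 -> (31, 32, 34, 35)  // struct: A1 busy until I5 writes@30
I7 -> (32, 33, 38, 39)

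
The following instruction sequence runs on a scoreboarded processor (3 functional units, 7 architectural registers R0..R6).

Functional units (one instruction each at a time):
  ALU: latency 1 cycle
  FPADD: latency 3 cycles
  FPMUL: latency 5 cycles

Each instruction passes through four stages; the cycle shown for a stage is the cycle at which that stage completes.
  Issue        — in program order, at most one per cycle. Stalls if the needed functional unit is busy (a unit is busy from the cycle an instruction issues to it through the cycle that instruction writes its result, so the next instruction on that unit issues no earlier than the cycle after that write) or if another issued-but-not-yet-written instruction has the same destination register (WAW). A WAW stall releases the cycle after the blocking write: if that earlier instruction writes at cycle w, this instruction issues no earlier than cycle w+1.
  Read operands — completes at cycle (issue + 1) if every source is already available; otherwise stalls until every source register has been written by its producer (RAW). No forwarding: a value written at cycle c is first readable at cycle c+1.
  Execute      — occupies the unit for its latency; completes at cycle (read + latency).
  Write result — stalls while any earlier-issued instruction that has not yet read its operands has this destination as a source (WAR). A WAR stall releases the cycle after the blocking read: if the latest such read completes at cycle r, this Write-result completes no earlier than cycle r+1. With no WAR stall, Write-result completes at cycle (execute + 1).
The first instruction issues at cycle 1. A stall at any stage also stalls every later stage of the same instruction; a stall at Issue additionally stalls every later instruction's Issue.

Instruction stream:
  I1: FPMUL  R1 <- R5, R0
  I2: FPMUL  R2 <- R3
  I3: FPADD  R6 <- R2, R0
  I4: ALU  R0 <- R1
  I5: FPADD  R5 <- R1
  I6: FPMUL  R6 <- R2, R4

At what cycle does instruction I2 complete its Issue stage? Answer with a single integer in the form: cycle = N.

I1: IS=1 RO=2 EX=7 WR=8
I2: IS=9 RO=10 EX=15 WR=16  [struct: FPMUL busy until I1 writes@8]
I3: IS=10 RO=17 EX=20 WR=21  [RAW R2: wait I2 write@16]
I4: IS=11 RO=12 EX=13 WR=18  [WAR R0: wait I3 read@17]
I5: IS=22 RO=23 EX=26 WR=27  [struct: FPADD busy until I3 writes@21]
I6: IS=23 RO=24 EX=29 WR=30

cycle = 9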